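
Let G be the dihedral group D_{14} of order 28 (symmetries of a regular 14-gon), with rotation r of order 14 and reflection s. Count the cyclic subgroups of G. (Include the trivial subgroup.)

18

Group the elements of G by the cyclic subgroup they generate; each cyclic subgroup of order d accounts for φ(d) elements.
Cyclic subgroups by order — order 1: 1; order 2: 15; order 7: 1; order 14: 1.
Total: 18.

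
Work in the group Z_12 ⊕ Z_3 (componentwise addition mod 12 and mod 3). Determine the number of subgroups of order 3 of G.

4

|G| = 36 and 3 | 36, so subgroups of order 3 are possible by Lagrange.
The subgroups of order 3 are: {(0,0), (0,1), (0,2)}; {(0,0), (4,0), (8,0)}; {(0,0), (4,1), (8,2)}; {(0,0), (4,2), (8,1)}.
So G has 4 subgroups of order 3.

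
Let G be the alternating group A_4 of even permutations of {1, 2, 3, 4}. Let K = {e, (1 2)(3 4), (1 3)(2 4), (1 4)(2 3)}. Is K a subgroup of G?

Yes

|K| = 4 divides |G| = 12, consistent with Lagrange.
K contains the identity, every element's inverse is in K, and K is closed under ∘: it is a subgroup.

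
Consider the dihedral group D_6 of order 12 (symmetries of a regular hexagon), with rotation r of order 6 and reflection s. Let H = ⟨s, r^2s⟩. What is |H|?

6

|⟨s⟩| = 2 and |⟨r^2s⟩| = 2, so |H| is a multiple of lcm(2, 2) = 2 and divides |G| = 12.
Closing under the operation: H = {e, r^2, r^4, s, r^2s, r^4s}, so |H| = 6.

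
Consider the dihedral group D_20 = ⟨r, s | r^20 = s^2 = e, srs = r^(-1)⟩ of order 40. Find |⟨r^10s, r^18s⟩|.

|⟨r^10s⟩| = 2 and |⟨r^18s⟩| = 2, so |H| is a multiple of lcm(2, 2) = 2 and divides |G| = 40.
Closing under the operation: H = {e, r^4, r^8, r^12, r^16, r^2s, r^6s, r^10s, r^14s, r^18s}, so |H| = 10.

10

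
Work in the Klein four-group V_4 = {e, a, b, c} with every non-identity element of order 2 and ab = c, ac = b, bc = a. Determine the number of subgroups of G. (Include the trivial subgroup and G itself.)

5

|G| = 4, so by Lagrange every subgroup order divides 4. Divisors: 1, 2, 4.
Subgroups by order — order 1: 1; order 2: 3; order 4: 1.
Total: 1 + 3 + 1 = 5.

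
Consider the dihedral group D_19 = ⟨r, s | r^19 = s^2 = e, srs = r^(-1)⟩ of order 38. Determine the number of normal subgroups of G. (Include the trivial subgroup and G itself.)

3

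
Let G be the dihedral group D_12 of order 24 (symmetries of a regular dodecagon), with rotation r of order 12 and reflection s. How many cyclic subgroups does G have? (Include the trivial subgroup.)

Each element a generates a cyclic subgroup ⟨a⟩; distinct elements may generate the same one (a cyclic group of order d has φ(d) generators).
Cyclic subgroups by order — order 1: 1; order 2: 13; order 3: 1; order 4: 1; order 6: 1; order 12: 1.
Total: 18.

18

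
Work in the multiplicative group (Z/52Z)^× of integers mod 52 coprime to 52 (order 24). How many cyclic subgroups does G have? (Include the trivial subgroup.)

12

A cyclic subgroup of order d is generated by each of its φ(d) elements of order d, so the cyclic subgroups of order d number (#elements of order d)/φ(d).
Cyclic subgroups by order — order 1: 1; order 2: 3; order 3: 1; order 4: 2; order 6: 3; order 12: 2.
Total: 12.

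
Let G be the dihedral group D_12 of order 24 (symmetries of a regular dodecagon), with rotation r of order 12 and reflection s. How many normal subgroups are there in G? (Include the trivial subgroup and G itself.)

9

G has 34 subgroups. Checking conjugation-invariance by order — order 1: 1/1 normal; order 2: 1/13 normal; order 3: 1/1 normal; order 4: 1/7 normal; order 6: 1/5 normal; order 8: 0/3 normal; order 12: 3/3 normal; order 24: 1/1 normal.
Total normal subgroups: 9.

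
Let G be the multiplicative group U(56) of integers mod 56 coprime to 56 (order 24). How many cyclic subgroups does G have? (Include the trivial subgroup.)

16

A cyclic subgroup of order d is generated by each of its φ(d) elements of order d, so the cyclic subgroups of order d number (#elements of order d)/φ(d).
Cyclic subgroups by order — order 1: 1; order 2: 7; order 3: 1; order 6: 7.
Total: 16.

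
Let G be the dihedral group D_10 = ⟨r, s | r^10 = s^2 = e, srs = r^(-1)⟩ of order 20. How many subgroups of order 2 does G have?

|G| = 20 and 2 | 20, so subgroups of order 2 are possible by Lagrange.
The subgroups of order 2 are: {e, r^2s}; {e, r^3s}; {e, r^4s}; {e, r^5}; … (11 in all).
So G has 11 subgroups of order 2.

11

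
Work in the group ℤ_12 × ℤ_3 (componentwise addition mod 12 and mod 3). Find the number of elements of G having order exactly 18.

An element (a,b) has order lcm(ord(a), ord(b)); count pairs with lcm equal to 18.
Enumerating gives 0 such elements.

0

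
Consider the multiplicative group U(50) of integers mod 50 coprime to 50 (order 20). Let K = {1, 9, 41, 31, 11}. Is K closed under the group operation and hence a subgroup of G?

9 ∈ K but its inverse 39 ∉ K, so K is not a subgroup.

No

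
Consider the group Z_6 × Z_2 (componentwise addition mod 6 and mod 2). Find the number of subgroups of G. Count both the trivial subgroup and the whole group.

10

|G| = 12, so by Lagrange every subgroup order divides 12. Divisors: 1, 2, 3, 4, 6, 12.
Subgroups by order — order 1: 1; order 2: 3; order 3: 1; order 4: 1; order 6: 3; order 12: 1.
Total: 1 + 3 + 1 + 1 + 3 + 1 = 10.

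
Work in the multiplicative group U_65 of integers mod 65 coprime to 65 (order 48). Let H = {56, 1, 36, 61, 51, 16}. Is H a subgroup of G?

|H| = 6 divides |G| = 48, consistent with Lagrange.
H contains the identity, every element's inverse is in H, and H is closed under ·: it is a subgroup.
In fact H = ⟨36⟩.

Yes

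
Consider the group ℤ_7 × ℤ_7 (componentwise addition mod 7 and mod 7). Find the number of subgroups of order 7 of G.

8

|G| = 49 and 7 | 49, so subgroups of order 7 are possible by Lagrange.
The subgroups of order 7 are: {(0,0), (0,1), (0,2), (0,3), (0,4), (0,5), (0,6)}; {(0,0), (1,0), (2,0), (3,0), (4,0), (5,0), (6,0)}; {(0,0), (1,1), (2,2), (3,3), (4,4), (5,5), (6,6)}; {(0,0), (1,2), (2,4), (3,6), (4,1), (5,3), (6,5)}; … (8 in all).
So G has 8 subgroups of order 7.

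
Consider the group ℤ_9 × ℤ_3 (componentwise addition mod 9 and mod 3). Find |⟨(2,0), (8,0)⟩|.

9

|⟨(2,0)⟩| = 9 and |⟨(8,0)⟩| = 9, so |H| is a multiple of lcm(9, 9) = 9 and divides |G| = 27.
Closing under the operation: H = {(0,0), (1,0), (2,0), (3,0), (4,0), (5,0), (6,0), (7,0), (8,0)}, so |H| = 9.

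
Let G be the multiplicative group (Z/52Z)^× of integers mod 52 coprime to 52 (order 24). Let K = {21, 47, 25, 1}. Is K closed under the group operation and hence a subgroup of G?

No

47 ∈ K but its inverse 31 ∉ K, so K is not a subgroup.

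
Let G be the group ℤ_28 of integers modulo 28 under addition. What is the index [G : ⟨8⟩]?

|⟨8⟩| = 7 and |G| = 28.
By Lagrange, [G : H] = |G|/|H| = 28/7 = 4.

4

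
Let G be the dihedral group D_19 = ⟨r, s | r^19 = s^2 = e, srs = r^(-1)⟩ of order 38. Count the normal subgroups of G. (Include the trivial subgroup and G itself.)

G has 22 subgroups. Checking conjugation-invariance by order — order 1: 1/1 normal; order 2: 0/19 normal; order 19: 1/1 normal; order 38: 1/1 normal.
Total normal subgroups: 3.

3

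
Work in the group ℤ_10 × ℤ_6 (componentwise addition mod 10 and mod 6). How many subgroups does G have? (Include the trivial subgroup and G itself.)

|G| = 60, so by Lagrange every subgroup order divides 60. Divisors: 1, 2, 3, 4, 5, 6, 10, 12, 15, 20, 30, 60.
Subgroups by order — order 1: 1; order 2: 3; order 3: 1; order 4: 1; order 5: 1; order 6: 3; order 10: 3; order 12: 1; order 15: 1; order 20: 1; order 30: 3; order 60: 1.
Total: 1 + 3 + 1 + 1 + 1 + 3 + 3 + 1 + 1 + 1 + 3 + 1 = 20.

20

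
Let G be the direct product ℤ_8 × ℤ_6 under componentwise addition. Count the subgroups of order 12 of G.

3

|G| = 48 and 12 | 48, so subgroups of order 12 are possible by Lagrange.
The subgroups of order 12 are: {(0,0), (0,1), (0,2), (0,3), (0,4), (0,5), (4,0), (4,1), (4,2), (4,3), (4,4), (4,5)}; {(0,0), (0,2), (0,4), (2,0), (2,2), (2,4), (4,0), (4,2), (4,4), (6,0), (6,2), (6,4)}; {(0,0), (0,2), (0,4), (2,1), (2,3), (2,5), (4,0), (4,2), (4,4), (6,1), (6,3), (6,5)}.
So G has 3 subgroups of order 12.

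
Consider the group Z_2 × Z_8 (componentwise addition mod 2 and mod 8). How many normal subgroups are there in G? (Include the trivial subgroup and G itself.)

11

G is abelian, so every subgroup is normal.
G has 11 subgroups in total, hence 11 normal subgroups.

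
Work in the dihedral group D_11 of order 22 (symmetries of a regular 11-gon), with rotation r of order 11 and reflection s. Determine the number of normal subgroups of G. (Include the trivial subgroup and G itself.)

3

G has 14 subgroups. Checking conjugation-invariance by order — order 1: 1/1 normal; order 2: 0/11 normal; order 11: 1/1 normal; order 22: 1/1 normal.
Total normal subgroups: 3.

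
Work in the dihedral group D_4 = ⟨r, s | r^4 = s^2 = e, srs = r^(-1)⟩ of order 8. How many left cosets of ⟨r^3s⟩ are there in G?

|⟨r^3s⟩| = 2 and |G| = 8.
By Lagrange, [G : H] = |G|/|H| = 8/2 = 4.

4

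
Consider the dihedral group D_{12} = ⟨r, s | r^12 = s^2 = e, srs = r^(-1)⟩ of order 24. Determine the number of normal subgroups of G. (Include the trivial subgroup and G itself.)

9

G has 34 subgroups. Checking conjugation-invariance by order — order 1: 1/1 normal; order 2: 1/13 normal; order 3: 1/1 normal; order 4: 1/7 normal; order 6: 1/5 normal; order 8: 0/3 normal; order 12: 3/3 normal; order 24: 1/1 normal.
Total normal subgroups: 9.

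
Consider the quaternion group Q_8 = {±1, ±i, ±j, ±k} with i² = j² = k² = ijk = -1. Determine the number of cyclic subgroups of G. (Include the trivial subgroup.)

Each element a generates a cyclic subgroup ⟨a⟩; distinct elements may generate the same one (a cyclic group of order d has φ(d) generators).
Cyclic subgroups by order — order 1: 1; order 2: 1; order 4: 3.
Total: 5.

5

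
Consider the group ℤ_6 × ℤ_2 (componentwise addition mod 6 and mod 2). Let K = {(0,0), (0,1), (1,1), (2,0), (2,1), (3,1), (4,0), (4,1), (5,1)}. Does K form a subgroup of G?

|K| = 9 does not divide |G| = 12, so by Lagrange K is not a subgroup.

No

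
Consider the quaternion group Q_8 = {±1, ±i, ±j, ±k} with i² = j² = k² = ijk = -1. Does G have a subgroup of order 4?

4 | 8. A subgroup of order 4 is {1, -1, i, -i}.

Yes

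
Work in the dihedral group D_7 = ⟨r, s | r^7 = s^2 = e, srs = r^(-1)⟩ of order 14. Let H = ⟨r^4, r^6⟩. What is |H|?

7

|⟨r^4⟩| = 7 and |⟨r^6⟩| = 7, so |H| is a multiple of lcm(7, 7) = 7 and divides |G| = 14.
Closing under the operation: H = {e, r, r^2, r^3, r^4, r^5, r^6}, so |H| = 7.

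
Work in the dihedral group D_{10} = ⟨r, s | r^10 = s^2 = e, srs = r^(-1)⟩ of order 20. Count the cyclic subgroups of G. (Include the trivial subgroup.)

14

Group the elements of G by the cyclic subgroup they generate; each cyclic subgroup of order d accounts for φ(d) elements.
Cyclic subgroups by order — order 1: 1; order 2: 11; order 5: 1; order 10: 1.
Total: 14.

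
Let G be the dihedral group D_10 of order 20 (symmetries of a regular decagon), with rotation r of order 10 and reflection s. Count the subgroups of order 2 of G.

11

|G| = 20 and 2 | 20, so subgroups of order 2 are possible by Lagrange.
The subgroups of order 2 are: {e, r^2s}; {e, r^3s}; {e, r^4s}; {e, r^5}; … (11 in all).
So G has 11 subgroups of order 2.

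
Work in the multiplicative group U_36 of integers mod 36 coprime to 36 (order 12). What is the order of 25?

3

Compute successive powers of 25 mod 36: 25, 13, 1; 25^3 ≡ 1 (mod 36).
So |⟨25⟩| = 3.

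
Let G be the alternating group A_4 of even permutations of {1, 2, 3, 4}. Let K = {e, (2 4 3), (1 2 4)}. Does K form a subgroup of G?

(2 4 3) ∈ K but its inverse (2 3 4) ∉ K, so K is not a subgroup.

No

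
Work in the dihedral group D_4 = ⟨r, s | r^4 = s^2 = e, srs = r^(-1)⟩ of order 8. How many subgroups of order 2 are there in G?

|G| = 8 and 2 | 8, so subgroups of order 2 are possible by Lagrange.
The subgroups of order 2 are: {e, r^2}; {e, r^2s}; {e, r^3s}; {e, rs}; … (5 in all).
So G has 5 subgroups of order 2.

5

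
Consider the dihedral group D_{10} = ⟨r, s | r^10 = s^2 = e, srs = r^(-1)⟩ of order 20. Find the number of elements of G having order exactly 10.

4

The elements of order 10 are: r, r^3, r^7, r^9.
That's 4.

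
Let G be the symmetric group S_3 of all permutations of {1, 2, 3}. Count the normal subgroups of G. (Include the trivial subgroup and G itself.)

G has 6 subgroups. Checking conjugation-invariance by order — order 1: 1/1 normal; order 2: 0/3 normal; order 3: 1/1 normal; order 6: 1/1 normal.
Total normal subgroups: 3.

3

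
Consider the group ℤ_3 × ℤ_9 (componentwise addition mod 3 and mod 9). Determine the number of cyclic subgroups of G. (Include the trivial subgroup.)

8

A cyclic subgroup of order d is generated by each of its φ(d) elements of order d, so the cyclic subgroups of order d number (#elements of order d)/φ(d).
Cyclic subgroups by order — order 1: 1; order 3: 4; order 9: 3.
Total: 8.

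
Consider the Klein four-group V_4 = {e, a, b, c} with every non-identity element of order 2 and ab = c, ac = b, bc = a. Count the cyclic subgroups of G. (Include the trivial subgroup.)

Group the elements of G by the cyclic subgroup they generate; each cyclic subgroup of order d accounts for φ(d) elements.
Cyclic subgroups by order — order 1: 1; order 2: 3.
Total: 4.

4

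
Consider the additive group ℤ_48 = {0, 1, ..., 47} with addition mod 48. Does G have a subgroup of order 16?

Yes

16 | 48. A subgroup of order 16 is {0, 3, 6, 9, 12, 15, 18, 21, 24, 27, 30, 33, 36, 39, 42, 45}.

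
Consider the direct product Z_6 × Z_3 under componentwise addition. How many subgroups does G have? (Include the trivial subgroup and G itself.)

|G| = 18, so by Lagrange every subgroup order divides 18. Divisors: 1, 2, 3, 6, 9, 18.
Subgroups by order — order 1: 1; order 2: 1; order 3: 4; order 6: 4; order 9: 1; order 18: 1.
Total: 1 + 1 + 4 + 4 + 1 + 1 = 12.

12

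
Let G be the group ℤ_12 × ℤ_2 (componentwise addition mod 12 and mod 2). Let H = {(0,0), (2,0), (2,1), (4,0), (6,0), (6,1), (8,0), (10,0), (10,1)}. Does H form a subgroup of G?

No

|H| = 9 does not divide |G| = 24, so by Lagrange H is not a subgroup.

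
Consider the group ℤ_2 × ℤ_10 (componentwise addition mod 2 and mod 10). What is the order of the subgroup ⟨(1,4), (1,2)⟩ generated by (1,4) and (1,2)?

10

|⟨(1,4)⟩| = 10 and |⟨(1,2)⟩| = 10, so |H| is a multiple of lcm(10, 10) = 10 and divides |G| = 20.
Closing under the operation: H = {(0,0), (0,2), (0,4), (0,6), (0,8), (1,0), (1,2), (1,4), (1,6), (1,8)}, so |H| = 10.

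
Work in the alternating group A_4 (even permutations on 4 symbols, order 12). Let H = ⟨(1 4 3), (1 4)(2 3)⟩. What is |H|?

12

|⟨(1 4 3)⟩| = 3 and |⟨(1 4)(2 3)⟩| = 2, so |H| is a multiple of lcm(3, 2) = 6 and divides |G| = 12.
Closing {(1 4 3), (1 4)(2 3)} under the group operation gives all of G, so |H| = 12.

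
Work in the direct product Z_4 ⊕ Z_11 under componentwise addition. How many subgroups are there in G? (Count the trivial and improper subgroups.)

6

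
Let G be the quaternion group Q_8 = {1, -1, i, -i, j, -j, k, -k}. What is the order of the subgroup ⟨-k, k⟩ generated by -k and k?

|⟨-k⟩| = 4 and |⟨k⟩| = 4, so |H| is a multiple of lcm(4, 4) = 4 and divides |G| = 8.
Closing under the operation: H = {1, -1, k, -k}, so |H| = 4.

4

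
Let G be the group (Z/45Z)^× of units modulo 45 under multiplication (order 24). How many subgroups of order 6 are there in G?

3

|G| = 24 and 6 | 24, so subgroups of order 6 are possible by Lagrange.
The subgroups of order 6 are: {1, 11, 16, 26, 31, 41}; {1, 14, 16, 29, 31, 44}; {1, 4, 16, 19, 31, 34}.
So G has 3 subgroups of order 6.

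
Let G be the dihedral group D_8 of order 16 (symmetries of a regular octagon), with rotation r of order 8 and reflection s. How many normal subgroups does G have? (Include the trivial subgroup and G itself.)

7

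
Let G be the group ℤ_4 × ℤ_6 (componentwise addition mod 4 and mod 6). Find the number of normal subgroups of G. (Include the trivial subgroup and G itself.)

16

G is abelian, so every subgroup is normal.
G has 16 subgroups in total, hence 16 normal subgroups.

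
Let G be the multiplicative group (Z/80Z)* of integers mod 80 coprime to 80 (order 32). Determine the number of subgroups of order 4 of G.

|G| = 32 and 4 | 32, so subgroups of order 4 are possible by Lagrange.
The subgroups of order 4 are: {1, 11, 41, 51}; {1, 9, 13, 37}; {1, 17, 33, 49}; {1, 19, 41, 59}; … (19 in all).
So G has 19 subgroups of order 4.

19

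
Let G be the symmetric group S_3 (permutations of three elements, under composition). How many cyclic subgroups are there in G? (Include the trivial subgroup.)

Each element a generates a cyclic subgroup ⟨a⟩; distinct elements may generate the same one (a cyclic group of order d has φ(d) generators).
Cyclic subgroups by order — order 1: 1; order 2: 3; order 3: 1.
Total: 5.

5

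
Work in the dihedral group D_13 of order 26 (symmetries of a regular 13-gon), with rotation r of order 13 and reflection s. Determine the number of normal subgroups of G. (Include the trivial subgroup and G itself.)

3

G has 16 subgroups. Checking conjugation-invariance by order — order 1: 1/1 normal; order 2: 0/13 normal; order 13: 1/1 normal; order 26: 1/1 normal.
Total normal subgroups: 3.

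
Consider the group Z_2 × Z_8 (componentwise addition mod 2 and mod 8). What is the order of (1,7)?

The order of (1,7) in Z_2 × Z_8 is lcm(ord(1) in Z_2, ord(7) in Z_8).
ord(1) = 2 and ord(7) = 8, so |⟨(1,7)⟩| = lcm(2, 8) = 8.

8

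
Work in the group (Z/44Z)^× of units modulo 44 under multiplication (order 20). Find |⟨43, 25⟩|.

|⟨43⟩| = 2 and |⟨25⟩| = 5, so |H| is a multiple of lcm(2, 5) = 10 and divides |G| = 20.
Closing under the operation: H = {1, 5, 7, 9, 19, 25, 35, 37, 39, 43}, so |H| = 10.

10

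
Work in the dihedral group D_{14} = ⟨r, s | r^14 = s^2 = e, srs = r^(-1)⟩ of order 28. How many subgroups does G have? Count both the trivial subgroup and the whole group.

28

|G| = 28, so by Lagrange every subgroup order divides 28. Divisors: 1, 2, 4, 7, 14, 28.
Subgroups by order — order 1: 1; order 2: 15; order 4: 7; order 7: 1; order 14: 3; order 28: 1.
Total: 1 + 15 + 7 + 1 + 3 + 1 = 28.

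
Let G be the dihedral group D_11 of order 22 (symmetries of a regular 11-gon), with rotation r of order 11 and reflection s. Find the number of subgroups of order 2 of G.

|G| = 22 and 2 | 22, so subgroups of order 2 are possible by Lagrange.
The subgroups of order 2 are: {e, r^10s}; {e, r^2s}; {e, r^3s}; {e, r^4s}; … (11 in all).
So G has 11 subgroups of order 2.

11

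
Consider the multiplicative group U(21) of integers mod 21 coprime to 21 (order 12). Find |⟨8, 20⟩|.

|⟨8⟩| = 2 and |⟨20⟩| = 2, so |H| is a multiple of lcm(2, 2) = 2 and divides |G| = 12.
Closing under the operation: H = {1, 8, 13, 20}, so |H| = 4.

4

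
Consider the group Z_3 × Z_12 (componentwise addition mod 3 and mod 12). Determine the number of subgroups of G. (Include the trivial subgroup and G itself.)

18

|G| = 36, so by Lagrange every subgroup order divides 36. Divisors: 1, 2, 3, 4, 6, 9, 12, 18, 36.
Subgroups by order — order 1: 1; order 2: 1; order 3: 4; order 4: 1; order 6: 4; order 9: 1; order 12: 4; order 18: 1; order 36: 1.
Total: 1 + 1 + 4 + 1 + 4 + 1 + 4 + 1 + 1 = 18.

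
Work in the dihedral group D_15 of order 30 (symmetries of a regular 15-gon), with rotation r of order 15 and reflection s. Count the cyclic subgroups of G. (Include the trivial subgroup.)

19

Each element a generates a cyclic subgroup ⟨a⟩; distinct elements may generate the same one (a cyclic group of order d has φ(d) generators).
Cyclic subgroups by order — order 1: 1; order 2: 15; order 3: 1; order 5: 1; order 15: 1.
Total: 19.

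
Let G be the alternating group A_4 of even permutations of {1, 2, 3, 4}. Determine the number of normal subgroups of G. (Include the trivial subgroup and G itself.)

3

G has 10 subgroups. Checking conjugation-invariance by order — order 1: 1/1 normal; order 2: 0/3 normal; order 3: 0/4 normal; order 4: 1/1 normal; order 12: 1/1 normal.
Total normal subgroups: 3.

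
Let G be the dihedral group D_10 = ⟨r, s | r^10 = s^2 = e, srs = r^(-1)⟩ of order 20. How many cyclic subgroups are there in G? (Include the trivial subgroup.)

Group the elements of G by the cyclic subgroup they generate; each cyclic subgroup of order d accounts for φ(d) elements.
Cyclic subgroups by order — order 1: 1; order 2: 11; order 5: 1; order 10: 1.
Total: 14.

14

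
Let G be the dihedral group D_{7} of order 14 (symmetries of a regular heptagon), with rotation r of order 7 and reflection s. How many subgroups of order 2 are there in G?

7

|G| = 14 and 2 | 14, so subgroups of order 2 are possible by Lagrange.
The subgroups of order 2 are: {e, r^2s}; {e, r^3s}; {e, r^4s}; {e, r^5s}; … (7 in all).
So G has 7 subgroups of order 2.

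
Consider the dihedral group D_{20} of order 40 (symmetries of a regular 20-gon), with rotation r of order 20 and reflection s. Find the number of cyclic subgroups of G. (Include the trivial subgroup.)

Each element a generates a cyclic subgroup ⟨a⟩; distinct elements may generate the same one (a cyclic group of order d has φ(d) generators).
Cyclic subgroups by order — order 1: 1; order 2: 21; order 4: 1; order 5: 1; order 10: 1; order 20: 1.
Total: 26.

26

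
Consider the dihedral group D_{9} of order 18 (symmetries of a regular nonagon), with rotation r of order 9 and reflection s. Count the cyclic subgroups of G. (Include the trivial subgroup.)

Each element a generates a cyclic subgroup ⟨a⟩; distinct elements may generate the same one (a cyclic group of order d has φ(d) generators).
Cyclic subgroups by order — order 1: 1; order 2: 9; order 3: 1; order 9: 1.
Total: 12.

12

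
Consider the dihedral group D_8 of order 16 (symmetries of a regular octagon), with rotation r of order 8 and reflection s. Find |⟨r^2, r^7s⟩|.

8

|⟨r^2⟩| = 4 and |⟨r^7s⟩| = 2, so |H| is a multiple of lcm(4, 2) = 4 and divides |G| = 16.
Closing under the operation: H = {e, r^2, r^4, r^6, rs, r^3s, r^5s, r^7s}, so |H| = 8.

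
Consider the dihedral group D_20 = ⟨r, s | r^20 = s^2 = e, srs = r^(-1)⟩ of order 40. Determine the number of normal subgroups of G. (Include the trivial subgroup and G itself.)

9

G has 48 subgroups. Checking conjugation-invariance by order — order 1: 1/1 normal; order 2: 1/21 normal; order 4: 1/11 normal; order 5: 1/1 normal; order 8: 0/5 normal; order 10: 1/5 normal; order 20: 3/3 normal; order 40: 1/1 normal.
Total normal subgroups: 9.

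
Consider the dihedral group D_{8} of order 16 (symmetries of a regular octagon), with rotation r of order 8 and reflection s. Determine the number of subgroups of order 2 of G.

9

|G| = 16 and 2 | 16, so subgroups of order 2 are possible by Lagrange.
The subgroups of order 2 are: {e, r^2s}; {e, r^3s}; {e, r^4}; {e, r^4s}; … (9 in all).
So G has 9 subgroups of order 2.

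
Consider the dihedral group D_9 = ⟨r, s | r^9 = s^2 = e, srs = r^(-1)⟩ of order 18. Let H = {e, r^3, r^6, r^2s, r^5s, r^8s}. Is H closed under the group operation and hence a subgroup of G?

|H| = 6 divides |G| = 18, consistent with Lagrange.
H contains the identity, every element's inverse is in H, and H is closed under ·: it is a subgroup.

Yes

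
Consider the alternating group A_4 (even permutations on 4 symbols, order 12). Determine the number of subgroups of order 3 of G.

4

|G| = 12 and 3 | 12, so subgroups of order 3 are possible by Lagrange.
The subgroups of order 3 are: {e, (1 2 3), (1 3 2)}; {e, (1 2 4), (1 4 2)}; {e, (1 3 4), (1 4 3)}; {e, (2 3 4), (2 4 3)}.
So G has 4 subgroups of order 3.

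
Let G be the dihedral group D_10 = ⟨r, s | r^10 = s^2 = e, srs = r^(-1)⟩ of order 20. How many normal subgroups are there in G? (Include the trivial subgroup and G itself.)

7

G has 22 subgroups. Checking conjugation-invariance by order — order 1: 1/1 normal; order 2: 1/11 normal; order 4: 0/5 normal; order 5: 1/1 normal; order 10: 3/3 normal; order 20: 1/1 normal.
Total normal subgroups: 7.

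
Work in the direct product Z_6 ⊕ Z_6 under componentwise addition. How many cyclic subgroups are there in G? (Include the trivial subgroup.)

20

Group the elements of G by the cyclic subgroup they generate; each cyclic subgroup of order d accounts for φ(d) elements.
Cyclic subgroups by order — order 1: 1; order 2: 3; order 3: 4; order 6: 12.
Total: 20.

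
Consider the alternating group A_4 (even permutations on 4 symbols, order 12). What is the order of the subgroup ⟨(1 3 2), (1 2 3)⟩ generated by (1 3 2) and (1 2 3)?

3

|⟨(1 3 2)⟩| = 3 and |⟨(1 2 3)⟩| = 3, so |H| is a multiple of lcm(3, 3) = 3 and divides |G| = 12.
Closing under the operation: H = {e, (1 2 3), (1 3 2)}, so |H| = 3.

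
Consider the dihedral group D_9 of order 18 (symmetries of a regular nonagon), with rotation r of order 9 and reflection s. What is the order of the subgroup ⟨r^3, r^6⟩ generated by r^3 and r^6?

3

|⟨r^3⟩| = 3 and |⟨r^6⟩| = 3, so |H| is a multiple of lcm(3, 3) = 3 and divides |G| = 18.
Closing under the operation: H = {e, r^3, r^6}, so |H| = 3.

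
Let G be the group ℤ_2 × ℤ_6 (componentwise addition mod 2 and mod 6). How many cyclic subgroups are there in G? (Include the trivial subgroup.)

8

Group the elements of G by the cyclic subgroup they generate; each cyclic subgroup of order d accounts for φ(d) elements.
Cyclic subgroups by order — order 1: 1; order 2: 3; order 3: 1; order 6: 3.
Total: 8.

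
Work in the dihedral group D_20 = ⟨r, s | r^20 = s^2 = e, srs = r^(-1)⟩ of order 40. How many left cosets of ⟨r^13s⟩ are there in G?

20

|⟨r^13s⟩| = 2 and |G| = 40.
By Lagrange, [G : H] = |G|/|H| = 40/2 = 20.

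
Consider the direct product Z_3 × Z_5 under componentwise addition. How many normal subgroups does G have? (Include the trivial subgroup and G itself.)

4

G is abelian, so every subgroup is normal.
G has 4 subgroups in total, hence 4 normal subgroups.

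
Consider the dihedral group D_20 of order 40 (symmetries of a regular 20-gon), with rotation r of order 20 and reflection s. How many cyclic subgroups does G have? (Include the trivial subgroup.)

26

Each element a generates a cyclic subgroup ⟨a⟩; distinct elements may generate the same one (a cyclic group of order d has φ(d) generators).
Cyclic subgroups by order — order 1: 1; order 2: 21; order 4: 1; order 5: 1; order 10: 1; order 20: 1.
Total: 26.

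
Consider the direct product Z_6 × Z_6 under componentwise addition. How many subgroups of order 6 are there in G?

12

|G| = 36 and 6 | 36, so subgroups of order 6 are possible by Lagrange.
The subgroups of order 6 are: {(0,0), (0,1), (0,2), (0,3), (0,4), (0,5)}; {(0,0), (0,2), (0,4), (3,0), (3,2), (3,4)}; {(0,0), (0,2), (0,4), (3,1), (3,3), (3,5)}; {(0,0), (0,3), (2,0), (2,3), (4,0), (4,3)}; … (12 in all).
So G has 12 subgroups of order 6.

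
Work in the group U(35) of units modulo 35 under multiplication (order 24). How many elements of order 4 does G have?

4

The elements of order 4 are: 8, 13, 22, 27.
That's 4.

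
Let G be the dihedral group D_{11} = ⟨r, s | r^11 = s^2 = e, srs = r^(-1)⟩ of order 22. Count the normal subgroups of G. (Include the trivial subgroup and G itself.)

3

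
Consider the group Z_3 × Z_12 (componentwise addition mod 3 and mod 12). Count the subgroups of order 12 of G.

|G| = 36 and 12 | 36, so subgroups of order 12 are possible by Lagrange.
The subgroups of order 12 are: {(0,0), (0,1), (0,2), (0,3), (0,4), (0,5), (0,6), (0,7), (0,8), (0,9), (0,10), (0,11)}; {(0,0), (0,3), (0,6), (0,9), (1,0), (1,3), (1,6), (1,9), (2,0), (2,3), (2,6), (2,9)}; {(0,0), (0,3), (0,6), (0,9), (1,1), (1,4), (1,7), (1,10), (2,2), (2,5), (2,8), (2,11)}; {(0,0), (0,3), (0,6), (0,9), (1,2), (1,5), (1,8), (1,11), (2,1), (2,4), (2,7), (2,10)}.
So G has 4 subgroups of order 12.

4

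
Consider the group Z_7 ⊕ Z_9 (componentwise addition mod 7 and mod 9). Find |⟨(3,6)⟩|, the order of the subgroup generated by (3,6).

The order of (3,6) in Z_7 × Z_9 is lcm(ord(3) in Z_7, ord(6) in Z_9).
ord(3) = 7 and ord(6) = 3, so |⟨(3,6)⟩| = lcm(7, 3) = 21.

21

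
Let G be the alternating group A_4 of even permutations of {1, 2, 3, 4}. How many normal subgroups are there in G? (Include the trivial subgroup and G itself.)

G has 10 subgroups. Checking conjugation-invariance by order — order 1: 1/1 normal; order 2: 0/3 normal; order 3: 0/4 normal; order 4: 1/1 normal; order 12: 1/1 normal.
Total normal subgroups: 3.

3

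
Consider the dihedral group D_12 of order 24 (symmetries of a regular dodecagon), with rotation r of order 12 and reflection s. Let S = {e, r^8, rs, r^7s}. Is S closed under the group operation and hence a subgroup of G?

r^8 ∈ S but its inverse r^4 ∉ S, so S is not a subgroup.

No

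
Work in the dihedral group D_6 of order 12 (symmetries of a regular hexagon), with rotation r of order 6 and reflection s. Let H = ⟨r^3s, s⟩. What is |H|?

|⟨r^3s⟩| = 2 and |⟨s⟩| = 2, so |H| is a multiple of lcm(2, 2) = 2 and divides |G| = 12.
Closing under the operation: H = {e, r^3, s, r^3s}, so |H| = 4.

4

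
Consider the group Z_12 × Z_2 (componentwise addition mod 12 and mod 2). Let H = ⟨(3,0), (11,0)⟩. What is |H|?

|⟨(3,0)⟩| = 4 and |⟨(11,0)⟩| = 12, so |H| is a multiple of lcm(4, 12) = 12 and divides |G| = 24.
Closing under the operation: H = {(0,0), (1,0), (2,0), (3,0), (4,0), (5,0), (6,0), (7,0), (8,0), (9,0), (10,0), (11,0)}, so |H| = 12.

12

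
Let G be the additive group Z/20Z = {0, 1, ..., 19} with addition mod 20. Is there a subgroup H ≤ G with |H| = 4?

Yes

4 | 20. A subgroup of order 4 is {0, 5, 10, 15}.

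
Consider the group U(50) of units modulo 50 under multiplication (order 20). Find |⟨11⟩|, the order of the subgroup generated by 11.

5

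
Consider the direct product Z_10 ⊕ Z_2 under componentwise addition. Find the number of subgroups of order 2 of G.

3

|G| = 20 and 2 | 20, so subgroups of order 2 are possible by Lagrange.
The subgroups of order 2 are: {(0,0), (0,1)}; {(0,0), (5,0)}; {(0,0), (5,1)}.
So G has 3 subgroups of order 2.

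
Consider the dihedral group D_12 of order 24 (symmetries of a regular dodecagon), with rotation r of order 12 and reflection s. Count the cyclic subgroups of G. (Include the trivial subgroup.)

18

Each element a generates a cyclic subgroup ⟨a⟩; distinct elements may generate the same one (a cyclic group of order d has φ(d) generators).
Cyclic subgroups by order — order 1: 1; order 2: 13; order 3: 1; order 4: 1; order 6: 1; order 12: 1.
Total: 18.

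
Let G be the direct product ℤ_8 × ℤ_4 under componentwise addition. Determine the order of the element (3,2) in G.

The order of (3,2) in Z_8 × Z_4 is lcm(ord(3) in Z_8, ord(2) in Z_4).
ord(3) = 8 and ord(2) = 2, so |⟨(3,2)⟩| = lcm(8, 2) = 8.

8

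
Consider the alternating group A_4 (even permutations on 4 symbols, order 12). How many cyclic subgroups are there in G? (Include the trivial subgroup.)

8

A cyclic subgroup of order d is generated by each of its φ(d) elements of order d, so the cyclic subgroups of order d number (#elements of order d)/φ(d).
Cyclic subgroups by order — order 1: 1; order 2: 3; order 3: 4.
Total: 8.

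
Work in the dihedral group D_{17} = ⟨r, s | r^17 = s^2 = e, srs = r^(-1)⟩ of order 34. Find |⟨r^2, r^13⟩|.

|⟨r^2⟩| = 17 and |⟨r^13⟩| = 17, so |H| is a multiple of lcm(17, 17) = 17 and divides |G| = 34.
Closing under the operation: H = {e, r, r^2, r^3, r^4, r^5, r^6, r^7, r^8, r^9, r^10, r^11, r^12, r^13, r^14, r^15, r^16}, so |H| = 17.

17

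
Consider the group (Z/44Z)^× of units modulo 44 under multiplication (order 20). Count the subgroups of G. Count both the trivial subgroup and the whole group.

10

|G| = 20, so by Lagrange every subgroup order divides 20. Divisors: 1, 2, 4, 5, 10, 20.
Subgroups by order — order 1: 1; order 2: 3; order 4: 1; order 5: 1; order 10: 3; order 20: 1.
Total: 1 + 3 + 1 + 1 + 3 + 1 = 10.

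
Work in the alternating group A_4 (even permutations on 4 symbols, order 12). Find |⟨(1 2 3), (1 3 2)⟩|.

3

|⟨(1 2 3)⟩| = 3 and |⟨(1 3 2)⟩| = 3, so |H| is a multiple of lcm(3, 3) = 3 and divides |G| = 12.
Closing under the operation: H = {e, (1 2 3), (1 3 2)}, so |H| = 3.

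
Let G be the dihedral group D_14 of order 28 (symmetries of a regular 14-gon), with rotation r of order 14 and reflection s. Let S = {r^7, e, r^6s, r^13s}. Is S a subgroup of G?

|S| = 4 divides |G| = 28, consistent with Lagrange.
S contains the identity, every element's inverse is in S, and S is closed under ·: it is a subgroup.

Yes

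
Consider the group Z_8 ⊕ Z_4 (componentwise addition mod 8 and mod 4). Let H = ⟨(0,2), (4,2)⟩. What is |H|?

|⟨(0,2)⟩| = 2 and |⟨(4,2)⟩| = 2, so |H| is a multiple of lcm(2, 2) = 2 and divides |G| = 32.
Closing under the operation: H = {(0,0), (0,2), (4,0), (4,2)}, so |H| = 4.

4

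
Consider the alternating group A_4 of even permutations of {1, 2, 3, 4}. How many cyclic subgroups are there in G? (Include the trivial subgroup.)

Group the elements of G by the cyclic subgroup they generate; each cyclic subgroup of order d accounts for φ(d) elements.
Cyclic subgroups by order — order 1: 1; order 2: 3; order 3: 4.
Total: 8.

8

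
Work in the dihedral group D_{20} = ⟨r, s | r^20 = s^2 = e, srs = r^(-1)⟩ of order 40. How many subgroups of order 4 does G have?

11

|G| = 40 and 4 | 40, so subgroups of order 4 are possible by Lagrange.
The subgroups of order 4 are: {e, r^10, s, r^10s}; {e, r^10, rs, r^11s}; {e, r^10, r^2s, r^12s}; {e, r^10, r^3s, r^13s}; … (11 in all).
So G has 11 subgroups of order 4.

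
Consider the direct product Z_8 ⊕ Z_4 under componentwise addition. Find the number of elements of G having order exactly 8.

16

An element (a,b) has order lcm(ord(a), ord(b)); count pairs with lcm equal to 8.
Enumerating gives 16 such elements.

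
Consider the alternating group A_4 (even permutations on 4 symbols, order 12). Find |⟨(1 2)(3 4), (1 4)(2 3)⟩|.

4

|⟨(1 2)(3 4)⟩| = 2 and |⟨(1 4)(2 3)⟩| = 2, so |H| is a multiple of lcm(2, 2) = 2 and divides |G| = 12.
Closing under the operation: H = {e, (1 2)(3 4), (1 3)(2 4), (1 4)(2 3)}, so |H| = 4.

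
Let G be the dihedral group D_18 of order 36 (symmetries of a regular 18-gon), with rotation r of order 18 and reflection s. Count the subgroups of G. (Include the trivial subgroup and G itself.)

45

|G| = 36, so by Lagrange every subgroup order divides 36. Divisors: 1, 2, 3, 4, 6, 9, 12, 18, 36.
Subgroups by order — order 1: 1; order 2: 19; order 3: 1; order 4: 9; order 6: 7; order 9: 1; order 12: 3; order 18: 3; order 36: 1.
Total: 1 + 19 + 1 + 9 + 7 + 1 + 3 + 3 + 1 = 45.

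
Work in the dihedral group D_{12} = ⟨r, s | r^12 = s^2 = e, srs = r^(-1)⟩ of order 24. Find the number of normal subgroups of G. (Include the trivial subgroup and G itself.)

9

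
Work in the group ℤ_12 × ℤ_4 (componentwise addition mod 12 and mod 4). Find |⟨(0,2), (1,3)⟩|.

24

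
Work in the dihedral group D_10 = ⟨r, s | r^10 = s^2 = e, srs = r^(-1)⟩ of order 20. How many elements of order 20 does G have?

0

No element of G has order 20 (even though 20 | 20).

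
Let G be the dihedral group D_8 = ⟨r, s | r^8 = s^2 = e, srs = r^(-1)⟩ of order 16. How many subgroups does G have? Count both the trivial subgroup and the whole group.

19

|G| = 16, so by Lagrange every subgroup order divides 16. Divisors: 1, 2, 4, 8, 16.
Subgroups by order — order 1: 1; order 2: 9; order 4: 5; order 8: 3; order 16: 1.
Total: 1 + 9 + 5 + 3 + 1 = 19.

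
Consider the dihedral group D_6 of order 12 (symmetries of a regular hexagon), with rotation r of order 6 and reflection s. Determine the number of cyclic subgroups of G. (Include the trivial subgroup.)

10

A cyclic subgroup of order d is generated by each of its φ(d) elements of order d, so the cyclic subgroups of order d number (#elements of order d)/φ(d).
Cyclic subgroups by order — order 1: 1; order 2: 7; order 3: 1; order 6: 1.
Total: 10.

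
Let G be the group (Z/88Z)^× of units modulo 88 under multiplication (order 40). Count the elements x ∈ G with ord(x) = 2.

7

The elements of order 2 are: 21, 23, 43, 45, 65, 67, 87.
That's 7.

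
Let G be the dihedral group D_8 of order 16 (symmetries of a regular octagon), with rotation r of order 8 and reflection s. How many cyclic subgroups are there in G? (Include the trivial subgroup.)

12

Group the elements of G by the cyclic subgroup they generate; each cyclic subgroup of order d accounts for φ(d) elements.
Cyclic subgroups by order — order 1: 1; order 2: 9; order 4: 1; order 8: 1.
Total: 12.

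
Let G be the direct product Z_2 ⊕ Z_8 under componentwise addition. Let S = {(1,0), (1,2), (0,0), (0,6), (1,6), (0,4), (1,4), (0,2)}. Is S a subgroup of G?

|S| = 8 divides |G| = 16, consistent with Lagrange.
S contains the identity, every element's inverse is in S, and S is closed under +: it is a subgroup.

Yes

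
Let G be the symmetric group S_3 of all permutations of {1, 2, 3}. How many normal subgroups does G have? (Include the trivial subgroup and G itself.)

G has 6 subgroups. Checking conjugation-invariance by order — order 1: 1/1 normal; order 2: 0/3 normal; order 3: 1/1 normal; order 6: 1/1 normal.
Total normal subgroups: 3.

3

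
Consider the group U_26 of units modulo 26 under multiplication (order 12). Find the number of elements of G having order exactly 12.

4

The elements of order 12 are: 7, 11, 15, 19.
That's 4.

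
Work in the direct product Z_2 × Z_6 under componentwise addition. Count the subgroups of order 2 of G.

3

|G| = 12 and 2 | 12, so subgroups of order 2 are possible by Lagrange.
The subgroups of order 2 are: {(0,0), (0,3)}; {(0,0), (1,0)}; {(0,0), (1,3)}.
So G has 3 subgroups of order 2.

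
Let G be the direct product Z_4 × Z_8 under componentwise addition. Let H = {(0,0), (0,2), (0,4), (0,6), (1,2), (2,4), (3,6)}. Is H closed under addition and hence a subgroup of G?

No

|H| = 7 does not divide |G| = 32, so by Lagrange H is not a subgroup.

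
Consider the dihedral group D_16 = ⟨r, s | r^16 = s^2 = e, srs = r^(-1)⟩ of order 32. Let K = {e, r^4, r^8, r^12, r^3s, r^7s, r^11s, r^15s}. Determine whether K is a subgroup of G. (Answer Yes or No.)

Yes

|K| = 8 divides |G| = 32, consistent with Lagrange.
K contains the identity, every element's inverse is in K, and K is closed under ·: it is a subgroup.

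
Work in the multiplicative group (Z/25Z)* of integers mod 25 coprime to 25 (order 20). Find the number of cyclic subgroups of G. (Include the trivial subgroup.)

A cyclic subgroup of order d is generated by each of its φ(d) elements of order d, so the cyclic subgroups of order d number (#elements of order d)/φ(d).
Cyclic subgroups by order — order 1: 1; order 2: 1; order 4: 1; order 5: 1; order 10: 1; order 20: 1.
Total: 6.

6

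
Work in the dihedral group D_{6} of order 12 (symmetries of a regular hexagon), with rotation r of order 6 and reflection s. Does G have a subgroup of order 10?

No

10 does not divide |G| = 12, so by Lagrange no subgroup of order 10 exists.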